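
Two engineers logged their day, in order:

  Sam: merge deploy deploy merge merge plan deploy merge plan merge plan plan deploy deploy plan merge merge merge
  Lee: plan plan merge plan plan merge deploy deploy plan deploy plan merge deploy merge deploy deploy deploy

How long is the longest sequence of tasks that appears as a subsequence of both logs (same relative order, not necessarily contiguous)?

10

Pick plan at Sam[6]=Lee[1], plan at Sam[9]=Lee[2], merge at Sam[10]=Lee[3], plan at Sam[11]=Lee[4], plan at Sam[12]=Lee[5], deploy at Sam[13]=Lee[8], deploy at Sam[14]=Lee[10], plan at Sam[15]=Lee[11], merge at Sam[16]=Lee[12], merge at Sam[17]=Lee[14]; all 10 tasks appear in both, in order. dp[18][17] = 10 confirms this is the maximum.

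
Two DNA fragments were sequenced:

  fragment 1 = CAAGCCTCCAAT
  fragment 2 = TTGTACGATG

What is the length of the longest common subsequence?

Match G [4,3]; then T [7,4]; then C [8,6]; then A [11,8]; then T [12,9] — 5 bases in the same relative order in both. The LCS DP gives dp[12][10] = 5, so this is optimal.

5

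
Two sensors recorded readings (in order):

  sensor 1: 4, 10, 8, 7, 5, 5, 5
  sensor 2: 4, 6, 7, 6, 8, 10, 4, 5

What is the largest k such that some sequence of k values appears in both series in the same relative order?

Let dp[i][j] be the LCS length of the first i values of sensor 1 and the first j values of sensor 2. dp[i][j] = dp[i-1][j-1]+1 when the i-th and j-th values match, else max(dp[i-1][j], dp[i][j-1]).
    ·  4  6  7  6  8 10  4  5
 ·  0  0  0  0  0  0  0  0  0
 4  0  1  1  1  1  1  1  1  1
10  0  1  1  1  1  1  2  2  2
 8  0  1  1  1  1  2  2  2  2
 7  0  1  1  2  2  2  2  2  2
 5  0  1  1  2  2  2  2  2  3
 5  0  1  1  2  2  2  2  2  3
 5  0  1  1  2  2  2  2  2  3
dp[7][8] = 3. One LCS (by backtracking along matches): 4, 10, 5.

3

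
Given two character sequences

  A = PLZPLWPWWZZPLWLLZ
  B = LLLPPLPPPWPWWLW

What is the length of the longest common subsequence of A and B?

9

Match P at A[1]=B[5]; then L at A[2]=B[6]; then P at A[4]=B[9]; then W at A[6]=B[10]; then P at A[7]=B[11]; then W at A[8]=B[12]; then W at A[9]=B[13]; then L at A[13]=B[14]; then W at A[14]=B[15] — 9 characters in the same relative order in both. dp[17][15] = 9 confirms this is the maximum.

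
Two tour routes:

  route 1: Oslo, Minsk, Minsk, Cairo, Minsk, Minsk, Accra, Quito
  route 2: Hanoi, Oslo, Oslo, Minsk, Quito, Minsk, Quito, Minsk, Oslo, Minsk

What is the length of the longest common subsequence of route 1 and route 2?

5

Match Oslo [1,3], then Minsk [2,4], then Minsk [3,6], then Minsk [5,8], then Minsk [6,10] — 5 stops in the same relative order in both. dp[8][10] = 5 confirms this is the maximum.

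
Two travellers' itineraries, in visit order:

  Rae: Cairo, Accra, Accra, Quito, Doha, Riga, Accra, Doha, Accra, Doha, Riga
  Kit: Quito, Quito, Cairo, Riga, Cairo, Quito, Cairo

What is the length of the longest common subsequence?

2

Taking Cairo at Rae[1]=Kit[5] → Quito at Rae[4]=Kit[6] gives a common subsequence of length 2. The LCS DP gives dp[11][7] = 2, so this is optimal.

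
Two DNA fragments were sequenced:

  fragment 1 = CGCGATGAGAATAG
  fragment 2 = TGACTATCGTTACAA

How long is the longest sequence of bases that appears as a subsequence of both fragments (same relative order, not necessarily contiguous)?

Match G (fragment 1 #2, fragment 2 #2), then C (fragment 1 #3, fragment 2 #4), then A (fragment 1 #5, fragment 2 #6), then T (fragment 1 #6, fragment 2 #7), then G (fragment 1 #7, fragment 2 #9), then A (fragment 1 #8, fragment 2 #12), then A (fragment 1 #11, fragment 2 #14), then A (fragment 1 #13, fragment 2 #15) — 8 bases in the same relative order in both. dp[14][15] = 8 confirms this is the maximum.

8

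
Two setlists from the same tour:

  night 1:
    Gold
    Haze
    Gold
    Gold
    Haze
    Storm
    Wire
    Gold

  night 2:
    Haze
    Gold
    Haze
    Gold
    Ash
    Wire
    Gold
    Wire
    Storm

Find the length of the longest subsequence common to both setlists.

Match Gold (night 1 #1, night 2 #2), then Haze (night 1 #2, night 2 #3), then Gold (night 1 #3, night 2 #4), then Gold (night 1 #4, night 2 #7), then Storm (night 1 #6, night 2 #9) — 5 songs in the same relative order in both. The LCS DP gives dp[8][9] = 5, so this is optimal.

5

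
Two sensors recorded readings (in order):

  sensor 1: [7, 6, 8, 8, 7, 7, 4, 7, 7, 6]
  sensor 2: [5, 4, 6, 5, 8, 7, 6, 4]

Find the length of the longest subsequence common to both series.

Let dp[i][j] be the LCS length of the first i values of sensor 1 and the first j values of sensor 2. dp[i][j] = dp[i-1][j-1]+1 when the i-th and j-th values match, else max(dp[i-1][j], dp[i][j-1]).
    ·  5  4  6  5  8  7  6  4
 ·  0  0  0  0  0  0  0  0  0
 7  0  0  0  0  0  0  1  1  1
 6  0  0  0  1  1  1  1  2  2
 8  0  0  0  1  1  2  2  2  2
 8  0  0  0  1  1  2  2  2  2
 7  0  0  0  1  1  2  3  3  3
 7  0  0  0  1  1  2  3  3  3
 4  0  0  1  1  1  2  3  3  4
 7  0  0  1  1  1  2  3  3  4
 7  0  0  1  1  1  2  3  3  4
 6  0  0  1  2  2  2  3  4  4
dp[10][8] = 4. One LCS (by backtracking along matches): 6, 8, 7, 4.

4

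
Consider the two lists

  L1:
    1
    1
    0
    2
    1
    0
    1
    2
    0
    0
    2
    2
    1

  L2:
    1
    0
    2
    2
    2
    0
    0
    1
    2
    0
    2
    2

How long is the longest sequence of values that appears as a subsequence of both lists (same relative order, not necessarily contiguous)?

9

Pick 1 (L1 #2, L2 #1), 0 (L1 #3, L2 #2), 2 (L1 #4, L2 #5), 0 (L1 #6, L2 #7), 1 (L1 #7, L2 #8), 2 (L1 #8, L2 #9), 0 (L1 #10, L2 #10), 2 (L1 #11, L2 #11), 2 (L1 #12, L2 #12); all 9 values appear in both, in order, and the DP table's final entry dp[13][12] is also 9, so no common subsequence is longer.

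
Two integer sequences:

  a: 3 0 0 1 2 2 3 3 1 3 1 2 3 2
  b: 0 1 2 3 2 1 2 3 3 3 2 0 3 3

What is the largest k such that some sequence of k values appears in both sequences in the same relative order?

One common subsequence of length 9: 0 [3,1], 1 [4,2], 2 [5,5], 2 [6,7], 3 [7,8], 3 [8,9], 3 [10,10], 2 [12,11], 3 [13,14]. The LCS DP gives dp[14][14] = 9, so this is optimal.

9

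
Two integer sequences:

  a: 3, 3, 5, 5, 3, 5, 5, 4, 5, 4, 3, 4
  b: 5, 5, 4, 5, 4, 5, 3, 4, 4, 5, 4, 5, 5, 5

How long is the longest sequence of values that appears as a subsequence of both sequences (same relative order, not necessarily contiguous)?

One common subsequence of length 7: 5 at a[3]=b[1] → 5 at a[4]=b[2] → 5 at a[6]=b[4] → 5 at a[7]=b[6] → 4 at a[8]=b[9] → 5 at a[9]=b[10] → 4 at a[10]=b[11]. The LCS DP gives dp[12][14] = 7, so this is optimal.

7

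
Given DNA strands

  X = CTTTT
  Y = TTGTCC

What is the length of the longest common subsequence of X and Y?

One common subsequence of length 3: T at X[2]=Y[1], then T at X[3]=Y[2], then T at X[4]=Y[4], and the DP table's final entry dp[5][6] is also 3, so no common subsequence is longer.

3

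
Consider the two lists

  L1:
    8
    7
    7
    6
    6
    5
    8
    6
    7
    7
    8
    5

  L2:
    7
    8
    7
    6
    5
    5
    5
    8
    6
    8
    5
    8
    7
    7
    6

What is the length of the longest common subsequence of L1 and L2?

Pick 8 [1,2]; then 7 [3,3]; then 6 [4,4]; then 6 [5,9]; then 5 [6,11]; then 8 [7,12]; then 7 [9,13]; then 7 [10,14]; all 8 values appear in both, in order. dp[12][15] = 8 confirms this is the maximum.

8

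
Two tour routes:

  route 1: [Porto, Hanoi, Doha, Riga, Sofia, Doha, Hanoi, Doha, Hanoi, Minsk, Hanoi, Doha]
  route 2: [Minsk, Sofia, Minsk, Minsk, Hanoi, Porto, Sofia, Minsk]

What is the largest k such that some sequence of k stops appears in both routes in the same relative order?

Taking Porto at route 1[1]=route 2[6] → Sofia at route 1[5]=route 2[7] → Minsk at route 1[10]=route 2[8] gives a common subsequence of length 3, and the DP table's final entry dp[12][8] is also 3, so no common subsequence is longer.

3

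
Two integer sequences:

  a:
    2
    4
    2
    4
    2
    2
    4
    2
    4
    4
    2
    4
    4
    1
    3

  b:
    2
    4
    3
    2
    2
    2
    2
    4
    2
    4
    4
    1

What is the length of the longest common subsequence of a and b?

Pick 2 at a[1]=b[1], 4 at a[2]=b[2], 2 at a[3]=b[4], 2 at a[5]=b[5], 2 at a[6]=b[6], 2 at a[8]=b[7], 4 at a[10]=b[8], 2 at a[11]=b[9], 4 at a[12]=b[10], 4 at a[13]=b[11], 1 at a[14]=b[12]; all 11 values appear in both, in order. dp[15][12] = 11 confirms this is the maximum.

11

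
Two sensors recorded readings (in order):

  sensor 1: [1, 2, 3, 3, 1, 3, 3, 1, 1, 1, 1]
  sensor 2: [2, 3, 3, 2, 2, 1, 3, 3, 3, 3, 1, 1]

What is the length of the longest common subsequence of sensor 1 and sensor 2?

8

Taking 2 at sensor 1[2]=sensor 2[1]; then 3 at sensor 1[3]=sensor 2[2]; then 3 at sensor 1[4]=sensor 2[3]; then 1 at sensor 1[5]=sensor 2[6]; then 3 at sensor 1[6]=sensor 2[9]; then 3 at sensor 1[7]=sensor 2[10]; then 1 at sensor 1[10]=sensor 2[11]; then 1 at sensor 1[11]=sensor 2[12] gives a common subsequence of length 8. dp[11][12] = 8 confirms this is the maximum.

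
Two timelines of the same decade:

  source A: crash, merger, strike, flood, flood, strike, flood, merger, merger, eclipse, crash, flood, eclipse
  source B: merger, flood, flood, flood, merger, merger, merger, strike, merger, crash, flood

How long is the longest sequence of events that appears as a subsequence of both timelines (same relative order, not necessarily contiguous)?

8

One common subsequence of length 8: merger at source A[2]=source B[1], flood at source A[4]=source B[2], flood at source A[5]=source B[3], flood at source A[7]=source B[4], merger at source A[8]=source B[7], merger at source A[9]=source B[9], crash at source A[11]=source B[10], flood at source A[12]=source B[11]. dp[13][11] = 8 confirms this is the maximum.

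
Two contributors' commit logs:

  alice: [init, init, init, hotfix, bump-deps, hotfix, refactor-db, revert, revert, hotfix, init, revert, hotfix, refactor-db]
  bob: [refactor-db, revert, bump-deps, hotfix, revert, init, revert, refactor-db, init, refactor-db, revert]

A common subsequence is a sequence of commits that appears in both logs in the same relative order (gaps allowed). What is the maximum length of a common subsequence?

6

Match bump-deps [5,3], then hotfix [6,4], then revert [8,5], then revert [9,7], then init [11,9], then revert [12,11] — 6 commits in the same relative order in both. dp[14][11] = 6 confirms this is the maximum.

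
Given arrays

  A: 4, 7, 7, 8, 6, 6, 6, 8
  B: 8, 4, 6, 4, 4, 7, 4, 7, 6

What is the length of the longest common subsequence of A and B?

Let dp[i][j] be the LCS length of the first i values of A and the first j values of B. dp[i][j] = dp[i-1][j-1]+1 when the i-th and j-th values match, else max(dp[i-1][j], dp[i][j-1]).
    ·  8  4  6  4  4  7  4  7  6
 ·  0  0  0  0  0  0  0  0  0  0
 4  0  0  1  1  1  1  1  1  1  1
 7  0  0  1  1  1  1  2  2  2  2
 7  0  0  1  1  1  1  2  2  3  3
 8  0  1  1  1  1  1  2  2  3  3
 6  0  1  1  2  2  2  2  2  3  4
 6  0  1  1  2  2  2  2  2  3  4
 6  0  1  1  2  2  2  2  2  3  4
 8  0  1  1  2  2  2  2  2  3  4
dp[8][9] = 4. One LCS (by backtracking along matches): 4, 7, 7, 6.

4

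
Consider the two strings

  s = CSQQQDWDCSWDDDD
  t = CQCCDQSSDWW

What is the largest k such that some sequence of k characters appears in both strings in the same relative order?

6

Taking C at s[1]=t[1] → Q at s[3]=t[2] → Q at s[4]=t[6] → D at s[6]=t[9] → W at s[7]=t[10] → W at s[11]=t[11] gives a common subsequence of length 6, and the DP table's final entry dp[15][11] is also 6, so no common subsequence is longer.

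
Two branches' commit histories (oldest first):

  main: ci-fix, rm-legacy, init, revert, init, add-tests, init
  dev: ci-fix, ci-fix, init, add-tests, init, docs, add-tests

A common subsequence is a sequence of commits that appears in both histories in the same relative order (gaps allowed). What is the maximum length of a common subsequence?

Match ci-fix (main #1, dev #2) → init (main #3, dev #3) → init (main #5, dev #5) → add-tests (main #6, dev #7) — 4 commits in the same relative order in both. Since dp[7][7] = 4, nothing longer is possible.

4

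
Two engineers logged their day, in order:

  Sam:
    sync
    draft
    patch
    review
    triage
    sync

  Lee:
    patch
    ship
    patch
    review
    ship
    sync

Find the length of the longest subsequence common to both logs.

Pick patch [3,3], review [4,4], sync [6,6]; all 3 tasks appear in both, in order, and the DP table's final entry dp[6][6] is also 3, so no common subsequence is longer.

3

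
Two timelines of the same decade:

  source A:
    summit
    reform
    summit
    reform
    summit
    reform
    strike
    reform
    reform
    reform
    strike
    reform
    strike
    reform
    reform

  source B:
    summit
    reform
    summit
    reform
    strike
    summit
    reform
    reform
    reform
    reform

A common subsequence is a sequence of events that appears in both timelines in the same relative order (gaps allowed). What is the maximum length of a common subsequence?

9

Match summit [1,1], reform [2,2], summit [3,3], reform [4,4], summit [5,6], reform [10,7], reform [12,8], reform [14,9], reform [15,10] — 9 events in the same relative order in both. The LCS DP gives dp[15][10] = 9, so this is optimal.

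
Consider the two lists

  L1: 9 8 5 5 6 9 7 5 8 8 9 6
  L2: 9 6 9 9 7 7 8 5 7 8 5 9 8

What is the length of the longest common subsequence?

Pick 9 [1,1] → 6 [5,2] → 9 [6,4] → 7 [7,6] → 5 [8,8] → 8 [9,10] → 8 [10,13]; all 7 values appear in both, in order, and the DP table's final entry dp[12][13] is also 7, so no common subsequence is longer.

7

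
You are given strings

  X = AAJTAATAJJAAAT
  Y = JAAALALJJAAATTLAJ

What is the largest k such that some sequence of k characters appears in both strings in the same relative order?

10

Pick A [1,2]; then A [2,3]; then A [5,4]; then A [6,6]; then J [9,8]; then J [10,9]; then A [11,10]; then A [12,11]; then A [13,12]; then T [14,14]; all 10 characters appear in both, in order, and the DP table's final entry dp[14][17] is also 10, so no common subsequence is longer.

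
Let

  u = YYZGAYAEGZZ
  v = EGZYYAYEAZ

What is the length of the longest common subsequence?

6

Let dp[i][j] be the LCS length of the first i characters of u and the first j characters of v. dp[i][j] = dp[i-1][j-1]+1 when the i-th and j-th characters match, else max(dp[i-1][j], dp[i][j-1]).
    ·  E  G  Z  Y  Y  A  Y  E  A  Z
 ·  0  0  0  0  0  0  0  0  0  0  0
 Y  0  0  0  0  1  1  1  1  1  1  1
 Y  0  0  0  0  1  2  2  2  2  2  2
 Z  0  0  0  1  1  2  2  2  2  2  3
 G  0  0  1  1  1  2  2  2  2  2  3
 A  0  0  1  1  1  2  3  3  3  3  3
 Y  0  0  1  1  2  2  3  4  4  4  4
 A  0  0  1  1  2  2  3  4  4  5  5
 E  0  1  1  1  2  2  3  4  5  5  5
 G  0  1  2  2  2  2  3  4  5  5  5
 Z  0  1  2  3  3  3  3  4  5  5  6
 Z  0  1  2  3  3  3  3  4  5  5  6
dp[11][10] = 6. One LCS (by backtracking along matches): YYAYAZ.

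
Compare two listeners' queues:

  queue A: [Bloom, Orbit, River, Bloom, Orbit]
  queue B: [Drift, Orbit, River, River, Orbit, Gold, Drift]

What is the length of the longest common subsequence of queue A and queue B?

3

Match Orbit (queue A #2, queue B #2) → River (queue A #3, queue B #4) → Orbit (queue A #5, queue B #5) — 3 songs in the same relative order in both. Since dp[5][7] = 3, nothing longer is possible.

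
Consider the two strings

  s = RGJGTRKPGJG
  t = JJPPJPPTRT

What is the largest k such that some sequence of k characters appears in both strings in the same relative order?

Let dp[i][j] be the LCS length of the first i characters of s and the first j characters of t. dp[i][j] = dp[i-1][j-1]+1 when the i-th and j-th characters match, else max(dp[i-1][j], dp[i][j-1]).
    ·  J  J  P  P  J  P  P  T  R  T
 ·  0  0  0  0  0  0  0  0  0  0  0
 R  0  0  0  0  0  0  0  0  0  1  1
 G  0  0  0  0  0  0  0  0  0  1  1
 J  0  1  1  1  1  1  1  1  1  1  1
 G  0  1  1  1  1  1  1  1  1  1  1
 T  0  1  1  1  1  1  1  1  2  2  2
 R  0  1  1  1  1  1  1  1  2  3  3
 K  0  1  1  1  1  1  1  1  2  3  3
 P  0  1  1  2  2  2  2  2  2  3  3
 G  0  1  1  2  2  2  2  2  2  3  3
 J  0  1  2  2  2  3  3  3  3  3  3
 G  0  1  2  2  2  3  3  3  3  3  3
dp[11][10] = 3. One LCS (by backtracking along matches): JTR.

3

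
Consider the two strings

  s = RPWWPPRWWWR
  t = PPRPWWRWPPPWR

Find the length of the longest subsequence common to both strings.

8

Let dp[i][j] be the LCS length of the first i characters of s and the first j characters of t. dp[i][j] = dp[i-1][j-1]+1 when the i-th and j-th characters match, else max(dp[i-1][j], dp[i][j-1]).
    ·  P  P  R  P  W  W  R  W  P  P  P  W  R
 ·  0  0  0  0  0  0  0  0  0  0  0  0  0  0
 R  0  0  0  1  1  1  1  1  1  1  1  1  1  1
 P  0  1  1  1  2  2  2  2  2  2  2  2  2  2
 W  0  1  1  1  2  3  3  3  3  3  3  3  3  3
 W  0  1  1  1  2  3  4  4  4  4  4  4  4  4
 P  0  1  2  2  2  3  4  4  4  5  5  5  5  5
 P  0  1  2  2  3  3  4  4  4  5  6  6  6  6
 R  0  1  2  3  3  3  4  5  5  5  6  6  6  7
 W  0  1  2  3  3  4  4  5  6  6  6  6  7  7
 W  0  1  2  3  3  4  5  5  6  6  6  6  7  7
 W  0  1  2  3  3  4  5  5  6  6  6  6  7  7
 R  0  1  2  3  3  4  5  6  6  6  6  6  7  8
dp[11][13] = 8. One LCS (by backtracking along matches): RPWWPPWR.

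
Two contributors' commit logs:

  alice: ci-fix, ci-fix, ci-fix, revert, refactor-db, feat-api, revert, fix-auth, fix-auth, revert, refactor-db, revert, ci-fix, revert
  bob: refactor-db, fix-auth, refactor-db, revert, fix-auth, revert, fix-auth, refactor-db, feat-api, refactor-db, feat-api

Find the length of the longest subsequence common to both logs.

5

Match refactor-db at alice[5]=bob[3], then revert at alice[7]=bob[4], then fix-auth at alice[8]=bob[5], then fix-auth at alice[9]=bob[7], then refactor-db at alice[11]=bob[10] — 5 commits in the same relative order in both. The LCS DP gives dp[14][11] = 5, so this is optimal.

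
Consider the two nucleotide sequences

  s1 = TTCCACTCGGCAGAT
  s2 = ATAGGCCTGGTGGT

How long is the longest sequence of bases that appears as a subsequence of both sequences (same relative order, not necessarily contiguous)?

Pick T at s1[1]=s2[2] → C at s1[4]=s2[6] → C at s1[6]=s2[7] → T at s1[7]=s2[8] → G at s1[9]=s2[10] → G at s1[10]=s2[12] → G at s1[13]=s2[13] → T at s1[15]=s2[14]; all 8 bases appear in both, in order. The LCS DP gives dp[15][14] = 8, so this is optimal.

8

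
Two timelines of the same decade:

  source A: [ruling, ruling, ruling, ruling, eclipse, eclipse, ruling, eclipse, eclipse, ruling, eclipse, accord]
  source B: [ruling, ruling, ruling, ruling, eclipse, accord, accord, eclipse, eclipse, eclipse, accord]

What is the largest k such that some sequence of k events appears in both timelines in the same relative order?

9

Taking ruling [1,1], then ruling [2,2], then ruling [3,3], then ruling [4,4], then eclipse [5,5], then eclipse [8,8], then eclipse [9,9], then eclipse [11,10], then accord [12,11] gives a common subsequence of length 9. Since dp[12][11] = 9, nothing longer is possible.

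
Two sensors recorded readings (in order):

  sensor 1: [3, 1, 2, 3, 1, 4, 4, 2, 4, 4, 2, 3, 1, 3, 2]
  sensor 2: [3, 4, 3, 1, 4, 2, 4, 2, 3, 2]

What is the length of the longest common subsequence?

Match 3 (sensor 1 #1, sensor 2 #1) → 3 (sensor 1 #4, sensor 2 #3) → 1 (sensor 1 #5, sensor 2 #4) → 4 (sensor 1 #7, sensor 2 #5) → 2 (sensor 1 #8, sensor 2 #6) → 4 (sensor 1 #10, sensor 2 #7) → 2 (sensor 1 #11, sensor 2 #8) → 3 (sensor 1 #14, sensor 2 #9) → 2 (sensor 1 #15, sensor 2 #10) — 9 values in the same relative order in both. dp[15][10] = 9 confirms this is the maximum.

9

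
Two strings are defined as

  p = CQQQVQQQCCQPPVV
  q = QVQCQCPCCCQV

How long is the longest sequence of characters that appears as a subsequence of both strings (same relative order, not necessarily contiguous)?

8

Taking Q [4,1], then V [5,2], then Q [6,3], then Q [7,5], then C [9,9], then C [10,10], then Q [11,11], then V [15,12] gives a common subsequence of length 8. Since dp[15][12] = 8, nothing longer is possible.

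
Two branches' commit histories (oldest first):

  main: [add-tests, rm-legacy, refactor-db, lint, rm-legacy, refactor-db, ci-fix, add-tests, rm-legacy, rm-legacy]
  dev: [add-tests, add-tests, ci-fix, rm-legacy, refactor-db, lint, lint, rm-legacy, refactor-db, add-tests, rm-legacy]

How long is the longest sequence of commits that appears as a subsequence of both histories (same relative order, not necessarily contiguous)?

8

Taking add-tests (main #1, dev #2), rm-legacy (main #2, dev #4), refactor-db (main #3, dev #5), lint (main #4, dev #7), rm-legacy (main #5, dev #8), refactor-db (main #6, dev #9), add-tests (main #8, dev #10), rm-legacy (main #10, dev #11) gives a common subsequence of length 8. The LCS DP gives dp[10][11] = 8, so this is optimal.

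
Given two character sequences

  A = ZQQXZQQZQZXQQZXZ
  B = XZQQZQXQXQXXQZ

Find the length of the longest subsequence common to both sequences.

Taking X at A[4]=B[1], then Z at A[5]=B[2], then Q at A[6]=B[3], then Q at A[7]=B[4], then Z at A[8]=B[5], then Q at A[9]=B[6], then X at A[11]=B[7], then Q at A[12]=B[8], then Q at A[13]=B[10], then X at A[15]=B[12], then Z at A[16]=B[14] gives a common subsequence of length 11. The LCS DP gives dp[16][14] = 11, so this is optimal.

11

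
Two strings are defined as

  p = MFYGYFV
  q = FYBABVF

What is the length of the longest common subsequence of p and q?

3

One common subsequence of length 3: F [2,1], then Y [3,2], then F [6,7]. dp[7][7] = 3 confirms this is the maximum.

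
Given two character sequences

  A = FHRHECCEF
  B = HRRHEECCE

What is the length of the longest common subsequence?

7

Taking H at A[2]=B[1], then R at A[3]=B[3], then H at A[4]=B[4], then E at A[5]=B[6], then C at A[6]=B[7], then C at A[7]=B[8], then E at A[8]=B[9] gives a common subsequence of length 7. dp[9][9] = 7 confirms this is the maximum.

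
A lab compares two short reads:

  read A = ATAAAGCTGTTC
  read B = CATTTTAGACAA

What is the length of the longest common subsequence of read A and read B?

6

One common subsequence of length 6: A (read A #1, read B #2); then T (read A #2, read B #3); then T (read A #8, read B #4); then T (read A #10, read B #5); then T (read A #11, read B #6); then C (read A #12, read B #10). dp[12][12] = 6 confirms this is the maximum.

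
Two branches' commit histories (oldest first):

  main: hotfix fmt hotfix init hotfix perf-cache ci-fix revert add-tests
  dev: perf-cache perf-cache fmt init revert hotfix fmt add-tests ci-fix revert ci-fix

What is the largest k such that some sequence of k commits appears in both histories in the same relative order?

Match fmt [2,3] → init [4,4] → hotfix [5,6] → ci-fix [7,9] → revert [8,10] — 5 commits in the same relative order in both, and the DP table's final entry dp[9][11] is also 5, so no common subsequence is longer.

5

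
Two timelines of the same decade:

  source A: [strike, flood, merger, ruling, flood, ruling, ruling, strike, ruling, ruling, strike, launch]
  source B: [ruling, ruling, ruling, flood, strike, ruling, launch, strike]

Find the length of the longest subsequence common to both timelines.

One common subsequence of length 6: ruling at source A[4]=source B[1], then ruling at source A[6]=source B[2], then ruling at source A[7]=source B[3], then strike at source A[8]=source B[5], then ruling at source A[9]=source B[6], then strike at source A[11]=source B[8]. Since dp[12][8] = 6, nothing longer is possible.

6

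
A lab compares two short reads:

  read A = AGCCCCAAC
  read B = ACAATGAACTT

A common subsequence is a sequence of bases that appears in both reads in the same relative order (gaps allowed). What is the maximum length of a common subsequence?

Match A [1,4], G [2,6], A [7,7], A [8,8], C [9,9] — 5 bases in the same relative order in both. dp[9][11] = 5 confirms this is the maximum.

5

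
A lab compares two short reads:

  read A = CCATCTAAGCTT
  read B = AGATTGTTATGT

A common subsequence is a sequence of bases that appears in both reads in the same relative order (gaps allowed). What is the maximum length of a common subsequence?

6

Let dp[i][j] be the LCS length of the first i bases of read A and the first j bases of read B. dp[i][j] = dp[i-1][j-1]+1 when the i-th and j-th bases match, else max(dp[i-1][j], dp[i][j-1]).
    ·  A  G  A  T  T  G  T  T  A  T  G  T
 ·  0  0  0  0  0  0  0  0  0  0  0  0  0
 C  0  0  0  0  0  0  0  0  0  0  0  0  0
 C  0  0  0  0  0  0  0  0  0  0  0  0  0
 A  0  1  1  1  1  1  1  1  1  1  1  1  1
 T  0  1  1  1  2  2  2  2  2  2  2  2  2
 C  0  1  1  1  2  2  2  2  2  2  2  2  2
 T  0  1  1  1  2  3  3  3  3  3  3  3  3
 A  0  1  1  2  2  3  3  3  3  4  4  4  4
 A  0  1  1  2  2  3  3  3  3  4  4  4  4
 G  0  1  2  2  2  3  4  4  4  4  4  5  5
 C  0  1  2  2  2  3  4  4  4  4  4  5  5
 T  0  1  2  2  3  3  4  5  5  5  5  5  6
 T  0  1  2  2  3  4  4  5  6  6  6  6  6
dp[12][12] = 6. One LCS (by backtracking along matches): ATTAGT.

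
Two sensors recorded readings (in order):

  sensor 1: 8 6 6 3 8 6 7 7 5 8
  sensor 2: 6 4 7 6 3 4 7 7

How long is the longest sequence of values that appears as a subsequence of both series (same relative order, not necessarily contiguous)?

Let dp[i][j] be the LCS length of the first i values of sensor 1 and the first j values of sensor 2. dp[i][j] = dp[i-1][j-1]+1 when the i-th and j-th values match, else max(dp[i-1][j], dp[i][j-1]).
    ·  6  4  7  6  3  4  7  7
 ·  0  0  0  0  0  0  0  0  0
 8  0  0  0  0  0  0  0  0  0
 6  0  1  1  1  1  1  1  1  1
 6  0  1  1  1  2  2  2  2  2
 3  0  1  1  1  2  3  3  3  3
 8  0  1  1  1  2  3  3  3  3
 6  0  1  1  1  2  3  3  3  3
 7  0  1  1  2  2  3  3  4  4
 7  0  1  1  2  2  3  3  4  5
 5  0  1  1  2  2  3  3  4  5
 8  0  1  1  2  2  3  3  4  5
dp[10][8] = 5. One LCS (by backtracking along matches): 6, 6, 3, 7, 7.

5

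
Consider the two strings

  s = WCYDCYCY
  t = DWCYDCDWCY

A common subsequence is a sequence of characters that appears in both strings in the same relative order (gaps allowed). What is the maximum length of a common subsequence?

One common subsequence of length 7: W at s[1]=t[2] → C at s[2]=t[3] → Y at s[3]=t[4] → D at s[4]=t[5] → C at s[5]=t[6] → C at s[7]=t[9] → Y at s[8]=t[10], and the DP table's final entry dp[8][10] is also 7, so no common subsequence is longer.

7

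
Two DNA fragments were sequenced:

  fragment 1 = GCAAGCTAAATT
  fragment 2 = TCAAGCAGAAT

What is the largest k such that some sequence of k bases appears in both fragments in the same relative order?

9

Let dp[i][j] be the LCS length of the first i bases of fragment 1 and the first j bases of fragment 2. dp[i][j] = dp[i-1][j-1]+1 when the i-th and j-th bases match, else max(dp[i-1][j], dp[i][j-1]).
    ·  T  C  A  A  G  C  A  G  A  A  T
 ·  0  0  0  0  0  0  0  0  0  0  0  0
 G  0  0  0  0  0  1  1  1  1  1  1  1
 C  0  0  1  1  1  1  2  2  2  2  2  2
 A  0  0  1  2  2  2  2  3  3  3  3  3
 A  0  0  1  2  3  3  3  3  3  4  4  4
 G  0  0  1  2  3  4  4  4  4  4  4  4
 C  0  0  1  2  3  4  5  5  5  5  5  5
 T  0  1  1  2  3  4  5  5  5  5  5  6
 A  0  1  1  2  3  4  5  6  6  6  6  6
 A  0  1  1  2  3  4  5  6  6  7  7  7
 A  0  1  1  2  3  4  5  6  6  7  8  8
 T  0  1  1  2  3  4  5  6  6  7  8  9
 T  0  1  1  2  3  4  5  6  6  7  8  9
dp[12][11] = 9. One LCS (by backtracking along matches): CAAGCAAAT.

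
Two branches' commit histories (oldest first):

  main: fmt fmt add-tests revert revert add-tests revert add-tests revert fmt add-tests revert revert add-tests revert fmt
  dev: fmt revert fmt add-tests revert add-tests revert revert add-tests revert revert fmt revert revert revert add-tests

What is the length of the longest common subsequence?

12

Pick fmt at main[1]=dev[1], fmt at main[2]=dev[3], add-tests at main[3]=dev[6], revert at main[4]=dev[7], revert at main[5]=dev[8], add-tests at main[6]=dev[9], revert at main[7]=dev[10], revert at main[9]=dev[11], fmt at main[10]=dev[12], revert at main[12]=dev[14], revert at main[13]=dev[15], add-tests at main[14]=dev[16]; all 12 commits appear in both, in order. The LCS DP gives dp[16][16] = 12, so this is optimal.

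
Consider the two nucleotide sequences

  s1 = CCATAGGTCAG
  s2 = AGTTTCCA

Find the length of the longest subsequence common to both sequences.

Let dp[i][j] be the LCS length of the first i bases of s1 and the first j bases of s2. dp[i][j] = dp[i-1][j-1]+1 when the i-th and j-th bases match, else max(dp[i-1][j], dp[i][j-1]).
    ·  A  G  T  T  T  C  C  A
 ·  0  0  0  0  0  0  0  0  0
 C  0  0  0  0  0  0  1  1  1
 C  0  0  0  0  0  0  1  2  2
 A  0  1  1  1  1  1  1  2  3
 T  0  1  1  2  2  2  2  2  3
 A  0  1  1  2  2  2  2  2  3
 G  0  1  2  2  2  2  2  2  3
 G  0  1  2  2  2  2  2  2  3
 T  0  1  2  3  3  3  3  3  3
 C  0  1  2  3  3  3  4  4  4
 A  0  1  2  3  3  3  4  4  5
 G  0  1  2  3  3  3  4  4  5
dp[11][8] = 5. One LCS (by backtracking along matches): ATTCA.

5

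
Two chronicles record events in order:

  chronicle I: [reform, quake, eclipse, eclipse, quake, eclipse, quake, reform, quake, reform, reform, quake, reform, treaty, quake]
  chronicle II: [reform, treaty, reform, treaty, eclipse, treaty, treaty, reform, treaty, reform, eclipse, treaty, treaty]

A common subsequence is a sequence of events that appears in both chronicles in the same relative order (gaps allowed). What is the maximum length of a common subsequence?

Match reform (chronicle I #1, chronicle II #3); then eclipse (chronicle I #3, chronicle II #5); then reform (chronicle I #8, chronicle II #8); then reform (chronicle I #10, chronicle II #10); then treaty (chronicle I #14, chronicle II #13) — 5 events in the same relative order in both, and the DP table's final entry dp[15][13] is also 5, so no common subsequence is longer.

5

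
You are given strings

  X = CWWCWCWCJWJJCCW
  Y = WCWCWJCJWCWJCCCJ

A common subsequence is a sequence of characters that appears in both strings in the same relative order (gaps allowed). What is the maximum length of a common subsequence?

11

Taking C [1,2], W [3,3], C [4,4], W [5,5], C [6,7], W [7,9], C [8,10], W [10,11], J [11,12], C [13,14], C [14,15] gives a common subsequence of length 11. dp[15][16] = 11 confirms this is the maximum.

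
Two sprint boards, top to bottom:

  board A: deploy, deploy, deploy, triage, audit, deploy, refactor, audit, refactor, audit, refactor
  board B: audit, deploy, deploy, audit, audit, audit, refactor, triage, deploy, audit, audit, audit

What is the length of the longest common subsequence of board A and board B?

6

One common subsequence of length 6: deploy at board A[1]=board B[2], then deploy at board A[2]=board B[3], then deploy at board A[3]=board B[9], then audit at board A[5]=board B[10], then audit at board A[8]=board B[11], then audit at board A[10]=board B[12], and the DP table's final entry dp[11][12] is also 6, so no common subsequence is longer.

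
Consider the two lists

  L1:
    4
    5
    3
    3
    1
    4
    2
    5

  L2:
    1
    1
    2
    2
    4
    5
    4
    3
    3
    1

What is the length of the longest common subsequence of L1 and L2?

Let dp[i][j] be the LCS length of the first i values of L1 and the first j values of L2. dp[i][j] = dp[i-1][j-1]+1 when the i-th and j-th values match, else max(dp[i-1][j], dp[i][j-1]).
    ·  1  1  2  2  4  5  4  3  3  1
 ·  0  0  0  0  0  0  0  0  0  0  0
 4  0  0  0  0  0  1  1  1  1  1  1
 5  0  0  0  0  0  1  2  2  2  2  2
 3  0  0  0  0  0  1  2  2  3  3  3
 3  0  0  0  0  0  1  2  2  3  4  4
 1  0  1  1  1  1  1  2  2  3  4  5
 4  0  1  1  1  1  2  2  3  3  4  5
 2  0  1  1  2  2  2  2  3  3  4  5
 5  0  1  1  2  2  2  3  3  3  4  5
dp[8][10] = 5. One LCS (by backtracking along matches): 4, 5, 3, 3, 1.

5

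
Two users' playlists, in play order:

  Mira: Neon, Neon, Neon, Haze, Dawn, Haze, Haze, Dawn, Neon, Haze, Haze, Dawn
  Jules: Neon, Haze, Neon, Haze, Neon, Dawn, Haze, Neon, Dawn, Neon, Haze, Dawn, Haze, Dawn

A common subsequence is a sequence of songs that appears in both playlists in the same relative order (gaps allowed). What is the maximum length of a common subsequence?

10

Taking Neon [1,1], Neon [2,3], Neon [3,5], Dawn [5,6], Haze [6,7], Dawn [8,9], Neon [9,10], Haze [10,11], Haze [11,13], Dawn [12,14] gives a common subsequence of length 10. Since dp[12][14] = 10, nothing longer is possible.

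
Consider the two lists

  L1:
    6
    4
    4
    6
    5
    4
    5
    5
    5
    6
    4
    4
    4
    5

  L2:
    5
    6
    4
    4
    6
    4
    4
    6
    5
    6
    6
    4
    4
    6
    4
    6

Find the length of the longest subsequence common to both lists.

Pick 6 [1,2] → 4 [2,3] → 4 [3,4] → 6 [4,5] → 4 [6,7] → 5 [7,9] → 6 [10,11] → 4 [11,12] → 4 [12,13] → 4 [13,15]; all 10 values appear in both, in order. dp[14][16] = 10 confirms this is the maximum.

10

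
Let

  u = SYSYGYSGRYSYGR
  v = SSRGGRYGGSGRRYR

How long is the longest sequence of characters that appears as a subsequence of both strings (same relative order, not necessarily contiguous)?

Taking S [1,1]; then S [3,2]; then Y [4,7]; then G [5,9]; then S [7,10]; then G [8,11]; then R [9,13]; then Y [12,14]; then R [14,15] gives a common subsequence of length 9. Since dp[14][15] = 9, nothing longer is possible.

9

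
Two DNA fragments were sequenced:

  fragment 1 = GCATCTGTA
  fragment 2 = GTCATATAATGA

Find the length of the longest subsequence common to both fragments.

7

One common subsequence of length 7: G (fragment 1 #1, fragment 2 #1), then C (fragment 1 #2, fragment 2 #3), then A (fragment 1 #3, fragment 2 #6), then T (fragment 1 #4, fragment 2 #7), then T (fragment 1 #6, fragment 2 #10), then G (fragment 1 #7, fragment 2 #11), then A (fragment 1 #9, fragment 2 #12). The LCS DP gives dp[9][12] = 7, so this is optimal.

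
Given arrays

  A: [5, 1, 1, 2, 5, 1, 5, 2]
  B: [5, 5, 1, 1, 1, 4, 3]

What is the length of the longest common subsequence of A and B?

4

One common subsequence of length 4: 5 at A[1]=B[2] → 1 at A[2]=B[3] → 1 at A[3]=B[4] → 1 at A[6]=B[5], and the DP table's final entry dp[8][7] is also 4, so no common subsequence is longer.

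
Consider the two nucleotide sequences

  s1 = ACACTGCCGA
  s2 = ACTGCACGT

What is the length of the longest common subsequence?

Let dp[i][j] be the LCS length of the first i bases of s1 and the first j bases of s2. dp[i][j] = dp[i-1][j-1]+1 when the i-th and j-th bases match, else max(dp[i-1][j], dp[i][j-1]).
    ·  A  C  T  G  C  A  C  G  T
 ·  0  0  0  0  0  0  0  0  0  0
 A  0  1  1  1  1  1  1  1  1  1
 C  0  1  2  2  2  2  2  2  2  2
 A  0  1  2  2  2  2  3  3  3  3
 C  0  1  2  2  2  3  3  4  4  4
 T  0  1  2  3  3  3  3  4  4  5
 G  0  1  2  3  4  4  4  4  5  5
 C  0  1  2  3  4  5  5  5  5  5
 C  0  1  2  3  4  5  5  6  6  6
 G  0  1  2  3  4  5  5  6  7  7
 A  0  1  2  3  4  5  6  6  7  7
dp[10][9] = 7. One LCS (by backtracking along matches): ACTGCCG.

7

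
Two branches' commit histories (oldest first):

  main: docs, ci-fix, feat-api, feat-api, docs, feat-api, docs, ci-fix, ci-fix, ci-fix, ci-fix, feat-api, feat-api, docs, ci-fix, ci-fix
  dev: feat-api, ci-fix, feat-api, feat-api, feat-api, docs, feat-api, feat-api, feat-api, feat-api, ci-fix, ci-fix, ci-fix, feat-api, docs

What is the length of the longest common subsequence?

Taking ci-fix [2,2], feat-api [3,4], feat-api [4,5], docs [5,6], feat-api [6,10], ci-fix [9,11], ci-fix [10,12], ci-fix [11,13], feat-api [13,14], docs [14,15] gives a common subsequence of length 10, and the DP table's final entry dp[16][15] is also 10, so no common subsequence is longer.

10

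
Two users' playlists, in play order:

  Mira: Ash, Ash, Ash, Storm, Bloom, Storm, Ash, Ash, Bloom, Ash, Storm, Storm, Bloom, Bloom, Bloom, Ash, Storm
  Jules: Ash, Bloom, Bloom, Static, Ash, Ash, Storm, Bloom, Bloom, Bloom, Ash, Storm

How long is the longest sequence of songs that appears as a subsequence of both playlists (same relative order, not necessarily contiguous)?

Match Ash (Mira #1, Jules #1), then Bloom (Mira #5, Jules #3), then Ash (Mira #8, Jules #5), then Ash (Mira #10, Jules #6), then Storm (Mira #12, Jules #7), then Bloom (Mira #13, Jules #8), then Bloom (Mira #14, Jules #9), then Bloom (Mira #15, Jules #10), then Ash (Mira #16, Jules #11), then Storm (Mira #17, Jules #12) — 10 songs in the same relative order in both. The LCS DP gives dp[17][12] = 10, so this is optimal.

10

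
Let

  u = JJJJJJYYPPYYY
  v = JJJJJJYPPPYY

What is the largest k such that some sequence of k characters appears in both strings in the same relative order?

11

Pick J (u #1, v #1), J (u #2, v #2), J (u #3, v #3), J (u #4, v #4), J (u #5, v #5), J (u #6, v #6), Y (u #7, v #7), P (u #9, v #9), P (u #10, v #10), Y (u #12, v #11), Y (u #13, v #12); all 11 characters appear in both, in order. Since dp[13][12] = 11, nothing longer is possible.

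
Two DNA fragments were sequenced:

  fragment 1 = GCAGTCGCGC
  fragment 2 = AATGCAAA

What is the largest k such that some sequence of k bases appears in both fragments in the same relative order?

4

One common subsequence of length 4: A [3,2], then T [5,3], then G [7,4], then C [8,5]. The LCS DP gives dp[10][8] = 4, so this is optimal.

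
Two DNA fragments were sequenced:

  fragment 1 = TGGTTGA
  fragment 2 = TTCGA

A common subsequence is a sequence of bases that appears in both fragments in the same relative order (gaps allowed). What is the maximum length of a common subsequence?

Let dp[i][j] be the LCS length of the first i bases of fragment 1 and the first j bases of fragment 2. dp[i][j] = dp[i-1][j-1]+1 when the i-th and j-th bases match, else max(dp[i-1][j], dp[i][j-1]).
    ·  T  T  C  G  A
 ·  0  0  0  0  0  0
 T  0  1  1  1  1  1
 G  0  1  1  1  2  2
 G  0  1  1  1  2  2
 T  0  1  2  2  2  2
 T  0  1  2  2  2  2
 G  0  1  2  2  3  3
 A  0  1  2  2  3  4
dp[7][5] = 4. One LCS (by backtracking along matches): TTGA.

4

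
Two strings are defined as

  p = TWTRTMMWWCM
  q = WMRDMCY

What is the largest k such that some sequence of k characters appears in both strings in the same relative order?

4

Taking W [2,1]; then R [4,3]; then M [7,5]; then C [10,6] gives a common subsequence of length 4. Since dp[11][7] = 4, nothing longer is possible.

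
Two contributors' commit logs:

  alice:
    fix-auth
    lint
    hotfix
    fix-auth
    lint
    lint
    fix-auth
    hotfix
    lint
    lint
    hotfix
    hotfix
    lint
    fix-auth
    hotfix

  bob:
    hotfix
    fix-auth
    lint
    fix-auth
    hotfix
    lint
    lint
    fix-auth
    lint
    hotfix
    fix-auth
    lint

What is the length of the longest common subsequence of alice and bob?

9

Match fix-auth at alice[1]=bob[2]; then lint at alice[2]=bob[3]; then hotfix at alice[3]=bob[5]; then lint at alice[5]=bob[6]; then lint at alice[6]=bob[7]; then fix-auth at alice[7]=bob[8]; then lint at alice[10]=bob[9]; then hotfix at alice[11]=bob[10]; then lint at alice[13]=bob[12] — 9 commits in the same relative order in both. Since dp[15][12] = 9, nothing longer is possible.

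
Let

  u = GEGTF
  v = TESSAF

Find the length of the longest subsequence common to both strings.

Let dp[i][j] be the LCS length of the first i characters of u and the first j characters of v. dp[i][j] = dp[i-1][j-1]+1 when the i-th and j-th characters match, else max(dp[i-1][j], dp[i][j-1]).
    ·  T  E  S  S  A  F
 ·  0  0  0  0  0  0  0
 G  0  0  0  0  0  0  0
 E  0  0  1  1  1  1  1
 G  0  0  1  1  1  1  1
 T  0  1  1  1  1  1  1
 F  0  1  1  1  1  1  2
dp[5][6] = 2. One LCS (by backtracking along matches): EF.

2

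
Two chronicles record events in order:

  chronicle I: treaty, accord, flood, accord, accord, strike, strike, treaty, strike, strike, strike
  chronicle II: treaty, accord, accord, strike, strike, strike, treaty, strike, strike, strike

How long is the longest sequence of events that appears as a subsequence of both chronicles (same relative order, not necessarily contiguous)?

Pick treaty at chronicle I[1]=chronicle II[1], accord at chronicle I[2]=chronicle II[2], accord at chronicle I[4]=chronicle II[3], strike at chronicle I[6]=chronicle II[5], strike at chronicle I[7]=chronicle II[6], treaty at chronicle I[8]=chronicle II[7], strike at chronicle I[9]=chronicle II[8], strike at chronicle I[10]=chronicle II[9], strike at chronicle I[11]=chronicle II[10]; all 9 events appear in both, in order. The LCS DP gives dp[11][10] = 9, so this is optimal.

9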